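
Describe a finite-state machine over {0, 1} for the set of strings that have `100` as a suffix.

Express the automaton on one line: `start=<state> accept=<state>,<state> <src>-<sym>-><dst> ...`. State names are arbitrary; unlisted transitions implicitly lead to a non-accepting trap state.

Let each state record the length of the longest suffix of the input read so far that is also a prefix of `100`. S1 means the last symbol is `1`; S2 means the last 2 symbols are `10`; S3 means the last 3 symbols are `100`. Accept only at S3, where the string currently ends in `100`.
With 4 states:
        0   1  
>  S0   S0  S1 
   S1   S2  S1 
   S2   S3  S1 
 * S3   S0  S1 
(> = start, * = accepting)

start=S0 accept=S3 S0-0->S0 S0-1->S1 S1-0->S2 S1-1->S1 S2-0->S3 S2-1->S1 S3-0->S0 S3-1->S1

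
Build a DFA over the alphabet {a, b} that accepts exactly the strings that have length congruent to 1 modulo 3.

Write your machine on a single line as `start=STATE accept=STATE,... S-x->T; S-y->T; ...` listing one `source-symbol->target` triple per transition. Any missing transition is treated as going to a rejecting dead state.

Only the length mod 3 matters, so use a 3-cycle: from any state, every input symbol moves to the next state, wrapping q2 back to q0. Mark q1 accepting.
3 states suffice.
        a   b  
>  q0   q1  q1 
 * q1   q2  q2 
   q2   q0  q0 
(> = start, * = accepting)

start=q0; accept=q1; q0-a->q1; q0-b->q1; q1-a->q2; q1-b->q2; q2-a->q0; q2-b->q0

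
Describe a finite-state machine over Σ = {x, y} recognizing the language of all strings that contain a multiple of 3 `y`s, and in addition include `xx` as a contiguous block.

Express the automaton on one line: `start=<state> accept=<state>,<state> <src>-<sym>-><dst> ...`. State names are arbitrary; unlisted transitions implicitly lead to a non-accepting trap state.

Run two small machines in parallel and take their product. The first has 3 states tracking the count of `y`s modulo 3; the second has 3 states tracking whether and how much of `xx` has been seen. A product state is a pair (one from each), accepting exactly when both do.
        x   y  
>  s0   s1  s2 
   s1   s3  s2 
   s2   s4  s5 
 * s3   s3  s6 
   s4   s6  s5 
   s5   s7  s0 
   s6   s6  s8 
   s7   s8  s0 
   s8   s8  s3 
(> = start, * = accepting)

start=s0 accept=s3 s0-x->s1 s0-y->s2 s1-x->s3 s1-y->s2 s2-x->s4 s2-y->s5 s3-x->s3 s3-y->s6 s4-x->s6 s4-y->s5 s5-x->s7 s5-y->s0 s6-x->s6 s6-y->s8 s7-x->s8 s7-y->s0 s8-x->s8 s8-y->s3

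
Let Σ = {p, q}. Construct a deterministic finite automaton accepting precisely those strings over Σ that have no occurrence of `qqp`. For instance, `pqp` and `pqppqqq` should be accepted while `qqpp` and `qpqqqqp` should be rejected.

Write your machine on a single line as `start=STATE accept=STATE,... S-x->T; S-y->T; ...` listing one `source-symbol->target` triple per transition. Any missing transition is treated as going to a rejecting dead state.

This is the complement of 'contains `qqp`'. Use the same substring-matching states — S0 through S3 holding how much of `qqp` has just been matched — but flip the accepting set: everything except the trap S3 accepts.
A 4-state machine:
        p   q  
>* S0   S0  S1 
 * S1   S0  S2 
 * S2   S3  S2 
   S3   S3  S3 
(> = start, * = accepting)

start=S0; accept=S0,S1,S2; S0-p->S0; S0-q->S1; S1-p->S0; S1-q->S2; S2-p->S3; S2-q->S2; S3-p->S3; S3-q->S3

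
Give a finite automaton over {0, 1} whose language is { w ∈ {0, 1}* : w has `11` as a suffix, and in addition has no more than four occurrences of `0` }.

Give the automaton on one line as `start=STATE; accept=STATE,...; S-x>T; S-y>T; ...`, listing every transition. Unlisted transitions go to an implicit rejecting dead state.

Build one automaton per condition and run them in lockstep. The first has 3 states tracking how much of the suffix `11` has currently been matched; the second has 6 states tracking the count of `0`s, saturating at 5. A product state is a pair (one from each), accepting exactly when both do.
With 18 states:
          0    1  
>  S0     S1   S2 
   S1     S3   S4 
   S2     S1   S5 
   S3     S6   S7 
   S4     S3   S8 
 * S5     S1   S5 
   S6     S9  S10 
   S7     S6  S11 
 * S8     S3   S8 
   S9    S12  S13 
   S10    S9  S14 
 * S11    S6  S11 
   S12   S12  S15 
   S13   S12  S16 
 * S14    S9  S14 
   S15   S12  S17 
 * S16   S12  S16 
   S17   S12  S17 
(> = start, * = accepting)

start=S0; accept=S5,S8,S11,S14,S16; S0-0>S1; S0-1>S2; S1-0>S3; S1-1>S4; S2-0>S1; S2-1>S5; S3-0>S6; S3-1>S7; S4-0>S3; S4-1>S8; S5-0>S1; S5-1>S5; S6-0>S9; S6-1>S10; S7-0>S6; S7-1>S11; S8-0>S3; S8-1>S8; S9-0>S12; S9-1>S13; S10-0>S9; S10-1>S14; S11-0>S6; S11-1>S11; S12-0>S12; S12-1>S15; S13-0>S12; S13-1>S16; S14-0>S9; S14-1>S14; S15-0>S12; S15-1>S17; S16-0>S12; S16-1>S16; S17-0>S12; S17-1>S17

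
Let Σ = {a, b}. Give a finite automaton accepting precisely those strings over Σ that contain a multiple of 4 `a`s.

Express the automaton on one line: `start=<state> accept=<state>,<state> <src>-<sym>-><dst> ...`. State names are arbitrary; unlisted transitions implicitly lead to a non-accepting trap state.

The only thing that matters is how many `a`s have appeared, reduced mod 4. Use one state per residue: q0 for 0, …, q3 for 3. Reading `a` moves to the next residue; anything else stays put. q0 is accepting.
A 4-state machine:
        a   b  
>* q0   q1  q0 
   q1   q2  q1 
   q2   q3  q2 
   q3   q0  q3 
(> = start, * = accepting)

start=q0 accept=q0 q0-a->q1 q0-b->q0 q1-a->q2 q1-b->q1 q2-a->q3 q2-b->q2 q3-a->q0 q3-b->q3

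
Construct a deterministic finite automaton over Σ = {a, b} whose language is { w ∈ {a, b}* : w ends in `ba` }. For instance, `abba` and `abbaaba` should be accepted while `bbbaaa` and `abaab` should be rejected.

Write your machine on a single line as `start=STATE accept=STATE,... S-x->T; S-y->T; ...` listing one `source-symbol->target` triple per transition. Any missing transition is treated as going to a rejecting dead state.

start=q0; accept=q2; q0-a->q0; q0-b->q1; q1-a->q2; q1-b->q1; q2-a->q0; q2-b->q1

Let each state record the length of the longest suffix of the input read so far that is also a prefix of `ba`. q1 means the last symbol is `b`; q2 means the last 2 symbols are `ba`. Accept only at q2, where the string currently ends in `ba`.
A 3-state machine:
        a   b  
>  q0   q0  q1 
   q1   q2  q1 
 * q2   q0  q1 
(> = start, * = accepting)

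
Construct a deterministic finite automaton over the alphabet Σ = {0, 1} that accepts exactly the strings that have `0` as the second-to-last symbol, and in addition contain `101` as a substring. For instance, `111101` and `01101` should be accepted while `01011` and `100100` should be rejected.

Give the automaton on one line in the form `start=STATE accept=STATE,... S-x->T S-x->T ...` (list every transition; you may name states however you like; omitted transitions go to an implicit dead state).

start=s0 accept=s7,s10 s0-0->s1 s0-1->s2 s1-0->s3 s1-1->s4 s2-0->s5 s2-1->s6 s3-0->s3 s3-1->s4 s4-0->s5 s4-1->s6 s5-0->s3 s5-1->s7 s6-0->s5 s6-1->s6 s7-0->s8 s7-1->s9 s8-0->s10 s8-1->s7 s9-0->s8 s9-1->s9 s10-0->s10 s10-1->s7

Build one automaton per condition and run them in lockstep. One (7 states) tracks the last 2 symbols read; the other (4 states) tracks whether and how much of `101` has been seen. Each combined state is a pair, one component from each; accept when both components accept.
With 11 states:
          0    1  
>  s0     s1   s2 
   s1     s3   s4 
   s2     s5   s6 
   s3     s3   s4 
   s4     s5   s6 
   s5     s3   s7 
   s6     s5   s6 
 * s7     s8   s9 
   s8    s10   s7 
   s9     s8   s9 
 * s10   s10   s7 
(> = start, * = accepting)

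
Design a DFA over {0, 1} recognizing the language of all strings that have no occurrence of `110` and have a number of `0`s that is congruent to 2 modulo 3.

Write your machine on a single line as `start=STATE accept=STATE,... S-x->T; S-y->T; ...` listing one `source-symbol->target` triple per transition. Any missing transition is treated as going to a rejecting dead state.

start=S0; accept=S3,S6,S7; S0-0->S1; S0-1->S2; S1-0->S3; S1-1->S4; S2-0->S1; S2-1->S5; S3-0->S0; S3-1->S6; S4-0->S3; S4-1->S5; S5-0->S5; S5-1->S5; S6-0->S0; S6-1->S7; S7-0->S5; S7-1->S7

Handle the two conditions separately and then intersect. One (4 states) tracks partial matches of the forbidden pattern `110`; the other (3 states) tracks the count of `0`s modulo 3. Each combined state is a pair, one component from each; accept when both components accept. After merging equivalent states the machine shrinks.
An 8-state machine:
        0   1  
>  S0   S1  S2 
   S1   S3  S4 
   S2   S1  S5 
 * S3   S0  S6 
   S4   S3  S5 
   S5   S5  S5 
 * S6   S0  S7 
 * S7   S5  S7 
(> = start, * = accepting)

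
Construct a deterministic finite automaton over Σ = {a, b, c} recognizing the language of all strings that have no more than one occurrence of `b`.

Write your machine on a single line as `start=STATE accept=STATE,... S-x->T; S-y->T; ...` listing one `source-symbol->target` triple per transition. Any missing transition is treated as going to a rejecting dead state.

Only the number of `b`s matters, and only up to 2. Make a chain q0 → q1 → q2 advanced by each `b` (with q2 absorbing); every other symbol self-loops. The accepting set is {q0, q1}.
3 states suffice.
        a   b   c  
>* q0   q0  q1  q0 
 * q1   q1  q2  q1 
   q2   q2  q2  q2 
(> = start, * = accepting)

start=q0; accept=q0,q1; q0-a->q0; q0-b->q1; q0-c->q0; q1-a->q1; q1-b->q2; q1-c->q1; q2-a->q2; q2-b->q2; q2-c->q2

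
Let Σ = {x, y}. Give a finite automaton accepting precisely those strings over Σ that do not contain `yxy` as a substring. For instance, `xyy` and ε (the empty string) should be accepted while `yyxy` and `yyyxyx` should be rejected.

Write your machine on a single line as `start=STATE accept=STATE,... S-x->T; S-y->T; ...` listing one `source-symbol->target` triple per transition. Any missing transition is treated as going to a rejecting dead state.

This is the complement of 'contains `yxy`'. Use the same substring-matching states — s0 through s3 holding how much of `yxy` has just been matched — but flip the accepting set: everything except the trap s3 accepts.
With 4 states:
        x   y  
>* s0   s0  s1 
 * s1   s2  s1 
 * s2   s0  s3 
   s3   s3  s3 
(> = start, * = accepting)

start=s0; accept=s0,s1,s2; s0-x->s0; s0-y->s1; s1-x->s2; s1-y->s1; s2-x->s0; s2-y->s3; s3-x->s3; s3-y->s3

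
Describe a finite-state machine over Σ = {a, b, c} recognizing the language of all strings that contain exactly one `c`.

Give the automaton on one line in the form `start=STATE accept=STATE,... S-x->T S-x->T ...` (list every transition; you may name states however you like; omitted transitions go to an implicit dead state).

start=q0 accept=q1 q0-a->q0 q0-b->q0 q0-c->q1 q1-a->q1 q1-b->q1 q1-c->q2 q2-a->q2 q2-b->q2 q2-c->q2

Count `c`s, saturating at 2: state q0 means no `c` yet, q1 means one `c` seen, q2 means more than one. Each `c` increments (capped at q2); other symbols loop. Accept from {q1}.
With 3 states:
        a   b   c  
>  q0   q0  q0  q1 
 * q1   q1  q1  q2 
   q2   q2  q2  q2 
(> = start, * = accepting)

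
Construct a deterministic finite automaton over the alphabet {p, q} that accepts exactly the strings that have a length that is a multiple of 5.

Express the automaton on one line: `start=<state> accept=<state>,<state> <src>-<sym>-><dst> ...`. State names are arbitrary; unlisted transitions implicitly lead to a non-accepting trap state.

start=A accept=A A-p->B A-q->B B-p->C B-q->C C-p->D C-q->D D-p->E D-q->E E-p->A E-q->A

Count input length modulo 5: every symbol advances one step around the cycle A → B → C → D → E → A. Accept at A.
       p  q 
>* A   B  B 
   B   C  C 
   C   D  D 
   D   E  E 
   E   A  A 
(> = start, * = accepting)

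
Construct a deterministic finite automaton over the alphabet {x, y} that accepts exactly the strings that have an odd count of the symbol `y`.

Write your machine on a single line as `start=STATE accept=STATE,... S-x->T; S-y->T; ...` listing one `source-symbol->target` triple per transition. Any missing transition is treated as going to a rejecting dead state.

start=q0; accept=q1; q0-x->q0; q0-y->q1; q1-x->q1; q1-y->q0

The only thing that matters is how many `y`s have appeared, reduced mod 2. Use one state per residue: q0 for 0, …, q1 for 1. Reading `y` moves to the next residue; anything else stays put. q1 is accepting.
        x   y  
>  q0   q0  q1 
 * q1   q1  q0 
(> = start, * = accepting)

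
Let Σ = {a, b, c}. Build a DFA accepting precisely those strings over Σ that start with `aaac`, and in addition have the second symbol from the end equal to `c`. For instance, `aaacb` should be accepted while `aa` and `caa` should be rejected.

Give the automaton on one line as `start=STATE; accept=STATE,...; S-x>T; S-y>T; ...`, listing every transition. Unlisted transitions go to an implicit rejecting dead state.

start=q0; accept=q6,q7; q0-a>q1; q0-b>q2; q0-c>q2; q1-a>q3; q1-b>q2; q1-c>q2; q2-a>q2; q2-b>q2; q2-c>q2; q3-a>q4; q3-b>q2; q3-c>q2; q4-a>q2; q4-b>q2; q4-c>q5; q5-a>q6; q5-b>q6; q5-c>q7; q6-a>q8; q6-b>q8; q6-c>q5; q7-a>q6; q7-b>q6; q7-c>q7; q8-a>q8; q8-b>q8; q8-c>q5

Build one automaton per condition and run them in lockstep. The first has 6 states tracking whether the input so far still matches the prefix `aaac`; the second has 13 states tracking the last 2 symbols read. A product state is a pair (one from each), accepting exactly when both do. Equivalent product states are then merged.
With 9 states:
        a   b   c  
>  q0   q1  q2  q2 
   q1   q3  q2  q2 
   q2   q2  q2  q2 
   q3   q4  q2  q2 
   q4   q2  q2  q5 
   q5   q6  q6  q7 
 * q6   q8  q8  q5 
 * q7   q6  q6  q7 
   q8   q8  q8  q5 
(> = start, * = accepting)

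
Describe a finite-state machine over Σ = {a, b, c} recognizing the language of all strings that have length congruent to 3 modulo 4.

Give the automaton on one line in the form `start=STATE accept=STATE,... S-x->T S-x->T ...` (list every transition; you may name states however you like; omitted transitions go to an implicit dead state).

start=q0 accept=q3 q0-a->q1 q0-b->q1 q0-c->q1 q1-a->q2 q1-b->q2 q1-c->q2 q2-a->q3 q2-b->q3 q2-c->q3 q3-a->q0 q3-b->q0 q3-c->q0

Only the length mod 4 matters, so use a 4-cycle: from any state, every input symbol moves to the next state, wrapping q3 back to q0. Mark q3 accepting.
With 4 states:
        a   b   c  
>  q0   q1  q1  q1 
   q1   q2  q2  q2 
   q2   q3  q3  q3 
 * q3   q0  q0  q0 
(> = start, * = accepting)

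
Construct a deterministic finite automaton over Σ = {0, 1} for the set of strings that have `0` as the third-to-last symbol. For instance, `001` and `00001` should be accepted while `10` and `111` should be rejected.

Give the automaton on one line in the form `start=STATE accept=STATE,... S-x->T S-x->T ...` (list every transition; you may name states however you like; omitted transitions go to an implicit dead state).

A DFA must remember the last 3 symbols (since which symbol is third-to-last isn't known until the input ends). Use one state per possible window of the last ≤3 symbols; accept from those whose window starts with `0`.
With 15 states:
          0    1  
>  q0     q1   q2 
   q1     q3   q4 
   q2     q5   q6 
   q3     q7   q8 
   q4     q9  q10 
   q5    q11  q12 
   q6    q13  q14 
 * q7     q7   q8 
 * q8     q9  q10 
 * q9    q11  q12 
 * q10   q13  q14 
   q11    q7   q8 
   q12    q9  q10 
   q13   q11  q12 
   q14   q13  q14 
(> = start, * = accepting)

start=q0 accept=q7,q8,q9,q10 q0-0->q1 q0-1->q2 q1-0->q3 q1-1->q4 q2-0->q5 q2-1->q6 q3-0->q7 q3-1->q8 q4-0->q9 q4-1->q10 q5-0->q11 q5-1->q12 q6-0->q13 q6-1->q14 q7-0->q7 q7-1->q8 q8-0->q9 q8-1->q10 q9-0->q11 q9-1->q12 q10-0->q13 q10-1->q14 q11-0->q7 q11-1->q8 q12-0->q9 q12-1->q10 q13-0->q11 q13-1->q12 q14-0->q13 q14-1->q14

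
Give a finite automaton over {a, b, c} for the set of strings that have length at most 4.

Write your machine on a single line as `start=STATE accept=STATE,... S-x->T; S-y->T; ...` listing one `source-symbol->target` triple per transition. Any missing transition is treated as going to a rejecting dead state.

start=q0; accept=q0,q1,q2,q3,q4; q0-a->q1; q0-b->q1; q0-c->q1; q1-a->q2; q1-b->q2; q1-c->q2; q2-a->q3; q2-b->q3; q2-c->q3; q3-a->q4; q3-b->q4; q3-c->q4; q4-a->q5; q4-b->q5; q4-c->q5; q5-a->q5; q5-b->q5; q5-c->q5

Count input length up to 5: every symbol moves from q0 toward q5, which means 'more than 4' and absorbs. Accept from {q0, q1, q2, q3, q4}.
A 6-state machine:
        a   b   c  
>* q0   q1  q1  q1 
 * q1   q2  q2  q2 
 * q2   q3  q3  q3 
 * q3   q4  q4  q4 
 * q4   q5  q5  q5 
   q5   q5  q5  q5 
(> = start, * = accepting)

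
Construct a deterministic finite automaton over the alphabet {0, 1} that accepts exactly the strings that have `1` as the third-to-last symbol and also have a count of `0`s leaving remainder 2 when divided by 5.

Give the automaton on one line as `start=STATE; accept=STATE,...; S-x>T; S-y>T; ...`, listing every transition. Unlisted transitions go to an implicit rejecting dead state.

start=A; accept=K,N,O,P; A-0>B; A-1>C; B-0>D; B-1>E; C-0>F; C-1>C; D-0>G; D-1>H; E-0>I; E-1>J; F-0>K; F-1>E; G-0>L; G-1>G; H-0>G; H-1>M; I-0>G; I-1>N; J-0>O; J-1>J; K-0>G; K-1>H; L-0>A; L-1>L; M-0>G; M-1>P; N-0>G; N-1>M; O-0>G; O-1>N; P-0>G; P-1>P

Build one automaton per condition and run them in lockstep. One (15 states) tracks the last 3 symbols read; the other (5 states) tracks the count of `0`s modulo 5. Each combined state is a pair, one component from each; accept when both components accept. Equivalent product states are then merged.
       0  1 
>  A   B  C 
   B   D  E 
   C   F  C 
   D   G  H 
   E   I  J 
   F   K  E 
   G   L  G 
   H   G  M 
   I   G  N 
   J   O  J 
 * K   G  H 
   L   A  L 
   M   G  P 
 * N   G  M 
 * O   G  N 
 * P   G  P 
(> = start, * = accepting)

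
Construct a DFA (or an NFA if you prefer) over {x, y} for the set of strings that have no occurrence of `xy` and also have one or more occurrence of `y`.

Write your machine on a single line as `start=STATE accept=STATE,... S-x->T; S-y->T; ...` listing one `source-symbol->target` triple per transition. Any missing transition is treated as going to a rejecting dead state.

start=q0; accept=q2,q3; q0-x->q1; q0-y->q2; q1-x->q1; q1-y->q1; q2-x->q3; q2-y->q2; q3-x->q3; q3-y->q1

Handle the two conditions separately and then intersect. One (3 states) tracks partial matches of the forbidden pattern `xy`; the other (3 states) tracks the count of `y`s, saturating at 2. Each combined state is a pair, one component from each; accept when both components accept. Minimizing collapses redundant product states.
With 4 states:
        x   y  
>  q0   q1  q2 
   q1   q1  q1 
 * q2   q3  q2 
 * q3   q3  q1 
(> = start, * = accepting)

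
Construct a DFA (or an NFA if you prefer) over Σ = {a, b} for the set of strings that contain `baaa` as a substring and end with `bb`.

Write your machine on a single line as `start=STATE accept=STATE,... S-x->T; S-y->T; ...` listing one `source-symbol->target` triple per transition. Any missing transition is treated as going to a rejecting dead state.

start=S0; accept=S7; S0-a->S0; S0-b->S1; S1-a->S2; S1-b->S3; S2-a->S4; S2-b->S1; S3-a->S2; S3-b->S3; S4-a->S5; S4-b->S1; S5-a->S5; S5-b->S6; S6-a->S5; S6-b->S7; S7-a->S5; S7-b->S7

Build one automaton per condition and run them in lockstep. The first has 5 states tracking whether and how much of `baaa` has been seen; the second has 3 states tracking how much of the suffix `bb` has currently been matched. A product state is a pair (one from each), accepting exactly when both do.
        a   b  
>  S0   S0  S1 
   S1   S2  S3 
   S2   S4  S1 
   S3   S2  S3 
   S4   S5  S1 
   S5   S5  S6 
   S6   S5  S7 
 * S7   S5  S7 
(> = start, * = accepting)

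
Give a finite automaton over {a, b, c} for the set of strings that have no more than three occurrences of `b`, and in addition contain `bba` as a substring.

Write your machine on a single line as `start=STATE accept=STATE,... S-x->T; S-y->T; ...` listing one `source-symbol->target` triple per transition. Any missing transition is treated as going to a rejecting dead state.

start=S0; accept=S5,S8; S0-a->S0; S0-b->S1; S0-c->S0; S1-a->S2; S1-b->S3; S1-c->S2; S2-a->S2; S2-b->S4; S2-c->S2; S3-a->S5; S3-b->S6; S3-c->S7; S4-a->S7; S4-b->S6; S4-c->S7; S5-a->S5; S5-b->S8; S5-c->S5; S6-a->S8; S6-b->S7; S6-c->S7; S7-a->S7; S7-b->S7; S7-c->S7; S8-a->S8; S8-b->S7; S8-c->S8

Run two small machines in parallel and take their product. The first has 5 states tracking the count of `b`s, saturating at 4; the second has 4 states tracking whether and how much of `bba` has been seen. A product state is a pair (one from each), accepting exactly when both do. After merging equivalent states the machine shrinks.
A 9-state machine:
        a   b   c  
>  S0   S0  S1  S0 
   S1   S2  S3  S2 
   S2   S2  S4  S2 
   S3   S5  S6  S7 
   S4   S7  S6  S7 
 * S5   S5  S8  S5 
   S6   S8  S7  S7 
   S7   S7  S7  S7 
 * S8   S8  S7  S8 
(> = start, * = accepting)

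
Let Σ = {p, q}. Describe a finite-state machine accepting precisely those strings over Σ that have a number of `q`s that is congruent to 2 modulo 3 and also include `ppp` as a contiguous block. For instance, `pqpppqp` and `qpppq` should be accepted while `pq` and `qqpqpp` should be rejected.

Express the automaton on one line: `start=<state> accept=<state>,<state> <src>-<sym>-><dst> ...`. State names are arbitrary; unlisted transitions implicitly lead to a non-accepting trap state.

start=s0 accept=s11 s0-p->s1 s0-q->s2 s1-p->s3 s1-q->s2 s2-p->s4 s2-q->s5 s3-p->s6 s3-q->s2 s4-p->s7 s4-q->s5 s5-p->s8 s5-q->s0 s6-p->s6 s6-q->s9 s7-p->s9 s7-q->s5 s8-p->s10 s8-q->s0 s9-p->s9 s9-q->s11 s10-p->s11 s10-q->s0 s11-p->s11 s11-q->s6

Build one automaton per condition and run them in lockstep. The first has 3 states tracking the count of `q`s modulo 3; the second has 4 states tracking whether and how much of `ppp` has been seen. A product state is a pair (one from each), accepting exactly when both do.
          p    q  
>  s0     s1   s2 
   s1     s3   s2 
   s2     s4   s5 
   s3     s6   s2 
   s4     s7   s5 
   s5     s8   s0 
   s6     s6   s9 
   s7     s9   s5 
   s8    s10   s0 
   s9     s9  s11 
   s10   s11   s0 
 * s11   s11   s6 
(> = start, * = accepting)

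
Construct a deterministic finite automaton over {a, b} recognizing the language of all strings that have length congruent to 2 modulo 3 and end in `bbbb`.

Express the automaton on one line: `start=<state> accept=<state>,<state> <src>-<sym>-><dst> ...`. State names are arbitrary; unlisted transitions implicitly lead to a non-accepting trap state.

start=S0 accept=S6 S0-a->S1 S0-b->S1 S1-a->S2 S1-b->S3 S2-a->S0 S2-b->S0 S3-a->S0 S3-b->S4 S4-a->S1 S4-b->S5 S5-a->S2 S5-b->S6 S6-a->S0 S6-b->S4

Handle the two conditions separately and then intersect. The first has 3 states tracking the input length modulo 3; the second has 5 states tracking how much of the suffix `bbbb` has currently been matched. A product state is a pair (one from each), accepting exactly when both do. Minimizing collapses redundant product states.
With 7 states:
        a   b  
>  S0   S1  S1 
   S1   S2  S3 
   S2   S0  S0 
   S3   S0  S4 
   S4   S1  S5 
   S5   S2  S6 
 * S6   S0  S4 
(> = start, * = accepting)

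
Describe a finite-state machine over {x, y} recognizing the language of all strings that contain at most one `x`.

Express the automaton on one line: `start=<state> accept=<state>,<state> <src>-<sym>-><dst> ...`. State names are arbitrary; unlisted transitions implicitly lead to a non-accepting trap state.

start=A accept=A,B A-x->B A-y->A B-x->C B-y->B C-x->C C-y->C

Count `x`s, saturating at 2: state A means no `x` yet, B means one `x` seen, C means more than one. Each `x` increments (capped at C); other symbols loop. Accept from {A, B}.
A 3-state machine:
       x  y 
>* A   B  A 
 * B   C  B 
   C   C  C 
(> = start, * = accepting)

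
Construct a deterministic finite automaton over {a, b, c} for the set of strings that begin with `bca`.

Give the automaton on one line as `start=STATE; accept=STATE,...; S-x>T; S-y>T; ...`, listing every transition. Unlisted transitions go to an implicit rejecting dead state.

start=s0; accept=s3; s0-a>s4; s0-b>s1; s0-c>s4; s1-a>s4; s1-b>s4; s1-c>s2; s2-a>s3; s2-b>s4; s2-c>s4; s3-a>s3; s3-b>s3; s3-c>s3; s4-a>s4; s4-b>s4; s4-c>s4

Check the first 3 symbols one by one: s0 through s2 record how many have matched `bca` so far; any wrong symbol goes to the dead state s4. After all 3 match we enter the accepting sink s3.
A 5-state machine:
        a   b   c  
>  s0   s4  s1  s4 
   s1   s4  s4  s2 
   s2   s3  s4  s4 
 * s3   s3  s3  s3 
   s4   s4  s4  s4 
(> = start, * = accepting)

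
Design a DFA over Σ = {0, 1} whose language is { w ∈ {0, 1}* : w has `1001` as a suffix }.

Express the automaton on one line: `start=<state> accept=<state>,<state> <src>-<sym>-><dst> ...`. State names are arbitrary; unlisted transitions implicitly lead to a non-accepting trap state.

start=s0 accept=s4 s0-0->s0 s0-1->s1 s1-0->s2 s1-1->s1 s2-0->s3 s2-1->s1 s3-0->s0 s3-1->s4 s4-0->s2 s4-1->s1

Remember how much of `1001` the current input suffix matches. State s0 means no match yet; s1 means the last symbol is `1`; s2 means the last 2 symbols are `10`; s3 means the last 3 symbols are `100`; s4 means the last 4 symbols are `1001`. Only s4 accepts. On a mismatch, fall back to the longest proper suffix that is still a prefix of `1001`.
        0   1  
>  s0   s0  s1 
   s1   s2  s1 
   s2   s3  s1 
   s3   s0  s4 
 * s4   s2  s1 
(> = start, * = accepting)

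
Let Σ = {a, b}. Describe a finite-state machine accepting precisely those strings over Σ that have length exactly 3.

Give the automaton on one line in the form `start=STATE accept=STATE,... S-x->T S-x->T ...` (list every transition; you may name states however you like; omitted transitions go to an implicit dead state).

Count input length up to 4: every symbol moves from q0 toward q4, which means 'more than 3' and absorbs. Accept from {q3}.
        a   b  
>  q0   q1  q1 
   q1   q2  q2 
   q2   q3  q3 
 * q3   q4  q4 
   q4   q4  q4 
(> = start, * = accepting)

start=q0 accept=q3 q0-a->q1 q0-b->q1 q1-a->q2 q1-b->q2 q2-a->q3 q2-b->q3 q3-a->q4 q3-b->q4 q4-a->q4 q4-b->q4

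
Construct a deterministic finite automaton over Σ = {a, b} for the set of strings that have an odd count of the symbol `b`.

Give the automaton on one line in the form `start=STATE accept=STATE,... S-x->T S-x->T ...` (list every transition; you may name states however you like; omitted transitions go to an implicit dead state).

The only thing that matters is how many `b`s have appeared, reduced mod 2. Use one state per residue: q0 for 0, …, q1 for 1. Reading `b` moves to the next residue; anything else stays put. q1 is accepting.
A 2-state machine:
        a   b  
>  q0   q0  q1 
 * q1   q1  q0 
(> = start, * = accepting)

start=q0 accept=q1 q0-a->q0 q0-b->q1 q1-a->q1 q1-b->q0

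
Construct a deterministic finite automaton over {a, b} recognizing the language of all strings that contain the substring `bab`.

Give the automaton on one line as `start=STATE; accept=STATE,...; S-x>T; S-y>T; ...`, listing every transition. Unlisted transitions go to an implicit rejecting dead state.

States q0..q2 record the length of the longest prefix of `bab` that matches the current input suffix. Reaching q3 means `bab` has been seen, and we stay there forever. Accept from q3.
4 states suffice.
        a   b  
>  q0   q0  q1 
   q1   q2  q1 
   q2   q0  q3 
 * q3   q3  q3 
(> = start, * = accepting)

start=q0; accept=q3; q0-a>q0; q0-b>q1; q1-a>q2; q1-b>q1; q2-a>q0; q2-b>q3; q3-a>q3; q3-b>q3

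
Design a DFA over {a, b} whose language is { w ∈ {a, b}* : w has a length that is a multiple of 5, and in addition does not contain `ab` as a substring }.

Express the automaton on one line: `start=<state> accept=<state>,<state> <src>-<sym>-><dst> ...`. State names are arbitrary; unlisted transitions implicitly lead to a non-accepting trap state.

Build one automaton per condition and run them in lockstep. One (5 states) tracks the input length modulo 5; the other (3 states) tracks partial matches of the forbidden pattern `ab`. Each combined state is a pair, one component from each; accept when both components accept. Equivalent product states are then merged.
11 states suffice.
          a    b  
>* s0     s1   s2 
   s1     s3   s4 
   s2     s3   s5 
   s3     s6   s4 
   s4     s4   s4 
   s5     s6   s7 
   s6     s8   s4 
   s7     s8   s9 
   s8    s10   s4 
   s9    s10   s0 
 * s10    s1   s4 
(> = start, * = accepting)

start=s0 accept=s0,s10 s0-a->s1 s0-b->s2 s1-a->s3 s1-b->s4 s2-a->s3 s2-b->s5 s3-a->s6 s3-b->s4 s4-a->s4 s4-b->s4 s5-a->s6 s5-b->s7 s6-a->s8 s6-b->s4 s7-a->s8 s7-b->s9 s8-a->s10 s8-b->s4 s9-a->s10 s9-b->s0 s10-a->s1 s10-b->s4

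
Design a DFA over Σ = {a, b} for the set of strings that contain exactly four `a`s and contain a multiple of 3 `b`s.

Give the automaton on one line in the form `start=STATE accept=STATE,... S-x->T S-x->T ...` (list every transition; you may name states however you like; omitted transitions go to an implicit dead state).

Handle the two conditions separately and then intersect. The first has 6 states tracking the count of `a`s, saturating at 5; the second has 3 states tracking the count of `b`s modulo 3. A product state is a pair (one from each), accepting exactly when both do. Equivalent product states are then merged.
16 states suffice.
          a    b  
>  q0     q1   q2 
   q1     q3   q4 
   q2     q4   q5 
   q3     q6   q7 
   q4     q7   q8 
   q5     q8   q0 
   q6     q9  q10 
   q7    q10  q11 
   q8    q11   q1 
 * q9    q12  q13 
   q10   q13  q14 
   q11   q14   q3 
   q12   q12  q12 
   q13   q12  q15 
   q14   q15   q6 
   q15   q12   q9 
(> = start, * = accepting)

start=q0 accept=q9 q0-a->q1 q0-b->q2 q1-a->q3 q1-b->q4 q2-a->q4 q2-b->q5 q3-a->q6 q3-b->q7 q4-a->q7 q4-b->q8 q5-a->q8 q5-b->q0 q6-a->q9 q6-b->q10 q7-a->q10 q7-b->q11 q8-a->q11 q8-b->q1 q9-a->q12 q9-b->q13 q10-a->q13 q10-b->q14 q11-a->q14 q11-b->q3 q12-a->q12 q12-b->q12 q13-a->q12 q13-b->q15 q14-a->q15 q14-b->q6 q15-a->q12 q15-b->q9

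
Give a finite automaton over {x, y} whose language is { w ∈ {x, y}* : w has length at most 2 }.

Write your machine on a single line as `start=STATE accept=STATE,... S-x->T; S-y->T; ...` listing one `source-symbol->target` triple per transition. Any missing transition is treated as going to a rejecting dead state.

start=q0; accept=q0,q1,q2; q0-x->q1; q0-y->q1; q1-x->q2; q1-y->q2; q2-x->q3; q2-y->q3; q3-x->q3; q3-y->q3

Count input length up to 3: every symbol moves from q0 toward q3, which means 'more than 2' and absorbs. Accept from {q0, q1, q2}.
A 4-state machine:
        x   y  
>* q0   q1  q1 
 * q1   q2  q2 
 * q2   q3  q3 
   q3   q3  q3 
(> = start, * = accepting)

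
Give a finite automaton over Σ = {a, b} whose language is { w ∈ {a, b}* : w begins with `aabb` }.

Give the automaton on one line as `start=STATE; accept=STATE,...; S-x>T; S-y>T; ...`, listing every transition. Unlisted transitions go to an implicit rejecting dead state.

Walk along `aabb` while the input agrees: from s0 take `a` to s1, and so on. Any deviation drops to the rejecting sink s5. Once s4 is reached the prefix is confirmed and every continuation is accepted.
A 6-state machine:
        a   b  
>  s0   s1  s5 
   s1   s2  s5 
   s2   s5  s3 
   s3   s5  s4 
 * s4   s4  s4 
   s5   s5  s5 
(> = start, * = accepting)

start=s0; accept=s4; s0-a>s1; s0-b>s5; s1-a>s2; s1-b>s5; s2-a>s5; s2-b>s3; s3-a>s5; s3-b>s4; s4-a>s4; s4-b>s4; s5-a>s5; s5-b>s5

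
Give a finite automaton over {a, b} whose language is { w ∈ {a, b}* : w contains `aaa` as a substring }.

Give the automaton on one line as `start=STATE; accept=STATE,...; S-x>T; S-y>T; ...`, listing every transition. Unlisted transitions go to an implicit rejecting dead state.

Track how much of `aaa` has been matched so far: state q0 is no progress, q3 is the absorbing accept state reached once `aaa` has occurred. Intermediate states record partial matches; on a mismatch, fall back to the longest reusable overlap.
With 4 states:
        a   b  
>  q0   q1  q0 
   q1   q2  q0 
   q2   q3  q0 
 * q3   q3  q3 
(> = start, * = accepting)

start=q0; accept=q3; q0-a>q1; q0-b>q0; q1-a>q2; q1-b>q0; q2-a>q3; q2-b>q0; q3-a>q3; q3-b>q3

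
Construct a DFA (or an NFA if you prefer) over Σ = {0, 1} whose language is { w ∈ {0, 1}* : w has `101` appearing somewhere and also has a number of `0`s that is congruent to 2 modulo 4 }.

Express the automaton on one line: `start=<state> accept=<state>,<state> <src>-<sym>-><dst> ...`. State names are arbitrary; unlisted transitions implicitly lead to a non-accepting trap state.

start=q0 accept=q12 q0-0->q1 q0-1->q2 q1-0->q3 q1-1->q4 q2-0->q5 q2-1->q2 q3-0->q6 q3-1->q7 q4-0->q8 q4-1->q4 q5-0->q3 q5-1->q9 q6-0->q0 q6-1->q10 q7-0->q11 q7-1->q7 q8-0->q6 q8-1->q12 q9-0->q12 q9-1->q9 q10-0->q13 q10-1->q10 q11-0->q0 q11-1->q14 q12-0->q14 q12-1->q12 q13-0->q1 q13-1->q15 q14-0->q15 q14-1->q14 q15-0->q9 q15-1->q15

Build one automaton per condition and run them in lockstep. The first has 4 states tracking whether and how much of `101` has been seen; the second has 4 states tracking the count of `0`s modulo 4. A product state is a pair (one from each), accepting exactly when both do.
16 states suffice.
          0    1  
>  q0     q1   q2 
   q1     q3   q4 
   q2     q5   q2 
   q3     q6   q7 
   q4     q8   q4 
   q5     q3   q9 
   q6     q0  q10 
   q7    q11   q7 
   q8     q6  q12 
   q9    q12   q9 
   q10   q13  q10 
   q11    q0  q14 
 * q12   q14  q12 
   q13    q1  q15 
   q14   q15  q14 
   q15    q9  q15 
(> = start, * = accepting)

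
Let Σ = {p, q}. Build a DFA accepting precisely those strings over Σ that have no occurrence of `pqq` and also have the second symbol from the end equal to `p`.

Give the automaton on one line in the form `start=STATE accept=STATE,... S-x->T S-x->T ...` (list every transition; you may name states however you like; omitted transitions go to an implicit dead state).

start=S0 accept=S3,S4 S0-p->S1 S0-q->S2 S1-p->S3 S1-q->S4 S2-p->S5 S2-q->S6 S3-p->S3 S3-q->S4 S4-p->S5 S4-q->S7 S5-p->S3 S5-q->S4 S6-p->S5 S6-q->S6 S7-p->S8 S7-q->S7 S8-p->S9 S8-q->S10 S9-p->S9 S9-q->S10 S10-p->S8 S10-q->S7

Run two small machines in parallel and take their product. One (4 states) tracks partial matches of the forbidden pattern `pqq`; the other (7 states) tracks the last 2 symbols read. Each combined state is a pair, one component from each; accept when both components accept.
With 11 states:
          p    q  
>  S0     S1   S2 
   S1     S3   S4 
   S2     S5   S6 
 * S3     S3   S4 
 * S4     S5   S7 
   S5     S3   S4 
   S6     S5   S6 
   S7     S8   S7 
   S8     S9  S10 
   S9     S9  S10 
   S10    S8   S7 
(> = start, * = accepting)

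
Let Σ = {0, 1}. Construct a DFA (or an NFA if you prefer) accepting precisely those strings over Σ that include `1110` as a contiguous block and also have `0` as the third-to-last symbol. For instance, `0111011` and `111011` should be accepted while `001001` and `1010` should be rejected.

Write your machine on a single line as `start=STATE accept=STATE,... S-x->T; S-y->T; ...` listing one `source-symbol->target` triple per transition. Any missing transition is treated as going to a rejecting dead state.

start=q0; accept=q7,q8,q9,q10; q0-0->q0; q0-1->q1; q1-0->q0; q1-1->q2; q2-0->q0; q2-1->q3; q3-0->q4; q3-1->q3; q4-0->q5; q4-1->q6; q5-0->q7; q5-1->q8; q6-0->q9; q6-1->q10; q7-0->q7; q7-1->q8; q8-0->q9; q8-1->q10; q9-0->q5; q9-1->q6; q10-0->q4; q10-1->q3

Build one automaton per condition and run them in lockstep. The first has 5 states tracking whether and how much of `1110` has been seen; the second has 15 states tracking the last 3 symbols read. A product state is a pair (one from each), accepting exactly when both do. Equivalent product states are then merged.
          0    1  
>  q0     q0   q1 
   q1     q0   q2 
   q2     q0   q3 
   q3     q4   q3 
   q4     q5   q6 
   q5     q7   q8 
   q6     q9  q10 
 * q7     q7   q8 
 * q8     q9  q10 
 * q9     q5   q6 
 * q10    q4   q3 
(> = start, * = accepting)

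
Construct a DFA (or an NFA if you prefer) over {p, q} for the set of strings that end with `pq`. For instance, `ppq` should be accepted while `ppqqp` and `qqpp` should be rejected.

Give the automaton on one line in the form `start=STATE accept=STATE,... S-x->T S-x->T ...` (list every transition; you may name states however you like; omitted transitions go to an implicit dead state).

Let each state record the length of the longest suffix of the input read so far that is also a prefix of `pq`. B means the last symbol is `p`; C means the last 2 symbols are `pq`. Accept only at C, where the string currently ends in `pq`.
       p  q 
>  A   B  A 
   B   B  C 
 * C   B  A 
(> = start, * = accepting)

start=A accept=C A-p->B A-q->A B-p->B B-q->C C-p->B C-q->A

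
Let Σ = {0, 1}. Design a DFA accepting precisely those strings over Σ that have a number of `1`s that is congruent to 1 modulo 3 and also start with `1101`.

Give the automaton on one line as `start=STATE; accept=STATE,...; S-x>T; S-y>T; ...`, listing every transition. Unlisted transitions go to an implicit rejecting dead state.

start=s0; accept=s6; s0-0>s1; s0-1>s2; s1-0>s1; s1-1>s1; s2-0>s1; s2-1>s3; s3-0>s4; s3-1>s1; s4-0>s1; s4-1>s5; s5-0>s5; s5-1>s6; s6-0>s6; s6-1>s7; s7-0>s7; s7-1>s5

Build one automaton per condition and run them in lockstep. The first has 3 states tracking the count of `1`s modulo 3; the second has 6 states tracking whether the input so far still matches the prefix `1101`. A product state is a pair (one from each), accepting exactly when both do. After merging equivalent states the machine shrinks.
        0   1  
>  s0   s1  s2 
   s1   s1  s1 
   s2   s1  s3 
   s3   s4  s1 
   s4   s1  s5 
   s5   s5  s6 
 * s6   s6  s7 
   s7   s7  s5 
(> = start, * = accepting)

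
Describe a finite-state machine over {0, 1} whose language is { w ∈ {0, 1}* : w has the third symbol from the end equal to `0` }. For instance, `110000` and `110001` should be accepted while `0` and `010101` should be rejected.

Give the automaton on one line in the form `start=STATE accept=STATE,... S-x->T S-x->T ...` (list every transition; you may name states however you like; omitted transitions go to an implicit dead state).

Because acceptance depends on a position counted from the end, the machine has to buffer the most recent 3 symbols. Make each state the string of the last up-to-3 symbols read; on input `x` shift the window left and append `x`. Accept when the buffered window has length 3 and begins with `0`.
A 15-state machine:
          0    1  
>  q0     q1   q2 
   q1     q3   q4 
   q2     q5   q6 
   q3     q7   q8 
   q4     q9  q10 
   q5    q11  q12 
   q6    q13  q14 
 * q7     q7   q8 
 * q8     q9  q10 
 * q9    q11  q12 
 * q10   q13  q14 
   q11    q7   q8 
   q12    q9  q10 
   q13   q11  q12 
   q14   q13  q14 
(> = start, * = accepting)

start=q0 accept=q7,q8,q9,q10 q0-0->q1 q0-1->q2 q1-0->q3 q1-1->q4 q2-0->q5 q2-1->q6 q3-0->q7 q3-1->q8 q4-0->q9 q4-1->q10 q5-0->q11 q5-1->q12 q6-0->q13 q6-1->q14 q7-0->q7 q7-1->q8 q8-0->q9 q8-1->q10 q9-0->q11 q9-1->q12 q10-0->q13 q10-1->q14 q11-0->q7 q11-1->q8 q12-0->q9 q12-1->q10 q13-0->q11 q13-1->q12 q14-0->q13 q14-1->q14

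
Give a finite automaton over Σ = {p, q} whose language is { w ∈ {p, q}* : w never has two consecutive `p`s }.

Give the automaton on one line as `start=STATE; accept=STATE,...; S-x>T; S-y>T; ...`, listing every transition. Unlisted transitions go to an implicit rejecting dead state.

start=S0; accept=S0,S1; S0-p>S1; S0-q>S0; S1-p>S2; S1-q>S0; S2-p>S2; S2-q>S2

This is the complement of 'contains `pp`'. Use the same substring-matching states — S0 through S2 holding how much of `pp` has just been matched — but flip the accepting set: everything except the trap S2 accepts.
A 3-state machine:
        p   q  
>* S0   S1  S0 
 * S1   S2  S0 
   S2   S2  S2 
(> = start, * = accepting)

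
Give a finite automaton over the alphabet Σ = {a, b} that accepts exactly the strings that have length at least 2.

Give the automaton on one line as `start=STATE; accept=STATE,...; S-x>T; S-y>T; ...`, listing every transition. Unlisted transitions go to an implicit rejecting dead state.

start=S0; accept=S2,S3; S0-a>S1; S0-b>S1; S1-a>S2; S1-b>S2; S2-a>S3; S2-b>S3; S3-a>S3; S3-b>S3

Count input length up to 3: every symbol moves from S0 toward S3, which means 'more than 2' and absorbs. Accept from {S2, S3}.
With 4 states:
        a   b  
>  S0   S1  S1 
   S1   S2  S2 
 * S2   S3  S3 
 * S3   S3  S3 
(> = start, * = accepting)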